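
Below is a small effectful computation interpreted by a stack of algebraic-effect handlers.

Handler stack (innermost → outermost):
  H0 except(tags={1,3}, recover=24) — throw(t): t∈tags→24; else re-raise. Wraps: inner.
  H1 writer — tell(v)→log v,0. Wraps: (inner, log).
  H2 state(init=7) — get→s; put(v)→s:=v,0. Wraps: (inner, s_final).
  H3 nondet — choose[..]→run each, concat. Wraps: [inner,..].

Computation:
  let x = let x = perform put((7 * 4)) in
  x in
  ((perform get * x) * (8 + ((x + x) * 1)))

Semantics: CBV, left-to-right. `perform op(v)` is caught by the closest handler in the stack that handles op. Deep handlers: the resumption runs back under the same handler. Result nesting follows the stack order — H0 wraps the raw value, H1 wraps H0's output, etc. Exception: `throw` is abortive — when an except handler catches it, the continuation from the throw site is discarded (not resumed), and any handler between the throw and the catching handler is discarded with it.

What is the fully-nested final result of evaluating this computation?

Answer: [((0, ()), 28)]

Working:
put(28) @ H2 ⇒ s:=28
get @ H2 ⇒ 28
H0 returns 0
H1 returns (0, ())
H2 returns ((0, ()), 28)
H3 returns [((0, ()), 28)]
= [((0, ()), 28)]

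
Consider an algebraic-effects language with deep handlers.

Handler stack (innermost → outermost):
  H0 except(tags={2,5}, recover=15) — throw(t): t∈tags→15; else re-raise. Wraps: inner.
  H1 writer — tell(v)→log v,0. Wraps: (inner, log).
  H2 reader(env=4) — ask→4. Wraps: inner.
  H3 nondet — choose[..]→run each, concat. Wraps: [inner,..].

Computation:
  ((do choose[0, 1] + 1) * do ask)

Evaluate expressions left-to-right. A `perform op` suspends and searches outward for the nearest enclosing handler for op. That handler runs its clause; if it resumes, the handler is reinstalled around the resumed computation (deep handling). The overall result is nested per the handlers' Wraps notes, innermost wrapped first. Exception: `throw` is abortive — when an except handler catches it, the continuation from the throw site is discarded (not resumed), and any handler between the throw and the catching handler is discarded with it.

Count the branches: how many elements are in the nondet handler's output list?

Step-by-step:
choose[0, 1] @ H3
  branch[0] choose=0:
    ask @ H2 ⇒ 4
    H0 returns 4
    H1 returns (4, ())
    H2 returns (4, ())
    H3 returns [(4, ())]
  branch[1] choose=1:
    ask @ H2 ⇒ 4
    H0 returns 8
    H1 returns (8, ())
    H2 returns (8, ())
    H3 returns [(8, ())]
= [(4, ()), (8, ())]

Answer: 2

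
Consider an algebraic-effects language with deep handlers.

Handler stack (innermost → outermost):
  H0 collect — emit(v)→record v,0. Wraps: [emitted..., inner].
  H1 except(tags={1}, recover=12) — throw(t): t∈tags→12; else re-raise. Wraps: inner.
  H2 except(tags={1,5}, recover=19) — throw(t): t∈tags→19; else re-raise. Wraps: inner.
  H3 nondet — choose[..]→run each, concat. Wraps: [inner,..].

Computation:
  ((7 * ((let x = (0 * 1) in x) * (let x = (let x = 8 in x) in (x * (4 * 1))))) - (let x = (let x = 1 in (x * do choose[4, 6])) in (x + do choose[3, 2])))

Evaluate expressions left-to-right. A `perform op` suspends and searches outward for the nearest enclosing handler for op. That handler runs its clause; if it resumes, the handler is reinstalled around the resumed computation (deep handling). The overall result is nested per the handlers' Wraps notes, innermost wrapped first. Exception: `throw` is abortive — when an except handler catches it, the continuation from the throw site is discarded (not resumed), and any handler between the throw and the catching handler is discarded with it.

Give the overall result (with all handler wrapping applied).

Answer: [[-7], [-6], [-9], [-8]]

Working:
choose[4, 6] @ H3
  branch[0] choose=4:
    choose[3, 2] @ H3
      branch[0] choose=3:
        H0 returns [-7]
        H1 returns [-7]
        H2 returns [-7]
        H3 returns [[-7]]
      branch[1] choose=2:
        H0 returns [-6]
        H1 returns [-6]
        H2 returns [-6]
        H3 returns [[-6]]
  branch[1] choose=6:
    choose[3, 2] @ H3
      branch[0] choose=3:
        H0 returns [-9]
        H1 returns [-9]
        H2 returns [-9]
        H3 returns [[-9]]
      branch[1] choose=2:
        H0 returns [-8]
        H1 returns [-8]
        H2 returns [-8]
        H3 returns [[-8]]
= [[-7], [-6], [-9], [-8]]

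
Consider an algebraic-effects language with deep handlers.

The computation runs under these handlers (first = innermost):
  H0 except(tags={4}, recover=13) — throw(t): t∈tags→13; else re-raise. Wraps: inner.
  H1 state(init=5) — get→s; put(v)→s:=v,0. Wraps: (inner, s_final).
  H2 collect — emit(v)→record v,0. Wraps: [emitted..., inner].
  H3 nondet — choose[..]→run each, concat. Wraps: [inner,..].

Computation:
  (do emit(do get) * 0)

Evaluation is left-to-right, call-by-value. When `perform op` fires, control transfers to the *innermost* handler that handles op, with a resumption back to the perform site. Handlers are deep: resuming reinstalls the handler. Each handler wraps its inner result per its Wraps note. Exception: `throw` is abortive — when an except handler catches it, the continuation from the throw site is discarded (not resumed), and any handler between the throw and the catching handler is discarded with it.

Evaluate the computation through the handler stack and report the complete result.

Answer: [[5, (0, 5)]]

Evaluation trace:
get @ H1 ⇒ 5
emit(5) @ H2 ⇒ out+=5
H0 returns 0
H1 returns (0, 5)
H2 returns [5, (0, 5)]
H3 returns [[5, (0, 5)]]
= [[5, (0, 5)]]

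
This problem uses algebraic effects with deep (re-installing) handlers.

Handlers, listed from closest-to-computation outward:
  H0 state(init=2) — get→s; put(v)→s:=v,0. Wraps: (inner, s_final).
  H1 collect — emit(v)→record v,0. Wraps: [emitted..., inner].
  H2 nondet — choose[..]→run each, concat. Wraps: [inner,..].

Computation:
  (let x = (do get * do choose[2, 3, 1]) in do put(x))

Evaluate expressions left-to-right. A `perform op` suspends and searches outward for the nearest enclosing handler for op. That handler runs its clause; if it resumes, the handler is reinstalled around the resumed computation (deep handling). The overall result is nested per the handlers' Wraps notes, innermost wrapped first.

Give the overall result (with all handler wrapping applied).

Answer: [[(0, 4)], [(0, 6)], [(0, 2)]]

Evaluation trace:
get @ H0 ⇒ 2
choose[2, 3, 1] @ H2
  branch[0] choose=2:
    put(4) @ H0 ⇒ s:=4
    H0 returns (0, 4)
    H1 returns [(0, 4)]
    H2 returns [[(0, 4)]]
  branch[1] choose=3:
    put(6) @ H0 ⇒ s:=6
    H0 returns (0, 6)
    H1 returns [(0, 6)]
    H2 returns [[(0, 6)]]
  branch[2] choose=1:
    put(2) @ H0 ⇒ s:=2
    H0 returns (0, 2)
    H1 returns [(0, 2)]
    H2 returns [[(0, 2)]]
= [[(0, 4)], [(0, 6)], [(0, 2)]]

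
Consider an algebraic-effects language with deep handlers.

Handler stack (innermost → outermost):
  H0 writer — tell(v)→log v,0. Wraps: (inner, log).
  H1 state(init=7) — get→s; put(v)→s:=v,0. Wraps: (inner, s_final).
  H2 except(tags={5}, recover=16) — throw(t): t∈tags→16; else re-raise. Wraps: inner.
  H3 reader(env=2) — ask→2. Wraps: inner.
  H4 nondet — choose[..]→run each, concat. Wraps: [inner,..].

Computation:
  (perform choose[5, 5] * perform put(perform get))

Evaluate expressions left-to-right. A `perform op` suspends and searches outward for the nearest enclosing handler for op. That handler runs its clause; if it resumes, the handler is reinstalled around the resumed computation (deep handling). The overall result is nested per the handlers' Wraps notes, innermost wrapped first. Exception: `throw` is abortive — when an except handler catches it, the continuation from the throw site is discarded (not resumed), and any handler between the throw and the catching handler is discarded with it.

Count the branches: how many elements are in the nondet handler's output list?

Working:
choose[5, 5] @ H4
  branch[0] choose=5:
    get @ H1 ⇒ 7
    put(7) @ H1 ⇒ s:=7
    H0 returns (0, ())
    H1 returns ((0, ()), 7)
    H2 returns ((0, ()), 7)
    H3 returns ((0, ()), 7)
    H4 returns [((0, ()), 7)]
  branch[1] choose=5:
    get @ H1 ⇒ 7
    put(7) @ H1 ⇒ s:=7
    H0 returns (0, ())
    H1 returns ((0, ()), 7)
    H2 returns ((0, ()), 7)
    H3 returns ((0, ()), 7)
    H4 returns [((0, ()), 7)]
= [((0, ()), 7), ((0, ()), 7)]

Answer: 2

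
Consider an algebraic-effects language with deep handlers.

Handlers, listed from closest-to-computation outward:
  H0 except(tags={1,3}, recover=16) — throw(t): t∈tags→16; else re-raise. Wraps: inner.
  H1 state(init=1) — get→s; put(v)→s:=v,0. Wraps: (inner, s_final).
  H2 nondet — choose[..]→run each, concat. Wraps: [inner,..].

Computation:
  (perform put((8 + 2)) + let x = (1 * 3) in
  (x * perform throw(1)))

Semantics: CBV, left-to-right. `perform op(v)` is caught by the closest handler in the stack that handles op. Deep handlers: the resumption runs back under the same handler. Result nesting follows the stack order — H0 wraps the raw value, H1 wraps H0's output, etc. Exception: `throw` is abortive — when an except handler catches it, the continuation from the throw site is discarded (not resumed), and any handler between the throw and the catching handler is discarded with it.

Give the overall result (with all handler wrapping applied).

Step-by-step:
put(10) @ H1 ⇒ s:=10
throw(1) @ H0 caught ⇒ 16
H1 returns (16, 10)
H2 returns [(16, 10)]
= [(16, 10)]

Answer: [(16, 10)]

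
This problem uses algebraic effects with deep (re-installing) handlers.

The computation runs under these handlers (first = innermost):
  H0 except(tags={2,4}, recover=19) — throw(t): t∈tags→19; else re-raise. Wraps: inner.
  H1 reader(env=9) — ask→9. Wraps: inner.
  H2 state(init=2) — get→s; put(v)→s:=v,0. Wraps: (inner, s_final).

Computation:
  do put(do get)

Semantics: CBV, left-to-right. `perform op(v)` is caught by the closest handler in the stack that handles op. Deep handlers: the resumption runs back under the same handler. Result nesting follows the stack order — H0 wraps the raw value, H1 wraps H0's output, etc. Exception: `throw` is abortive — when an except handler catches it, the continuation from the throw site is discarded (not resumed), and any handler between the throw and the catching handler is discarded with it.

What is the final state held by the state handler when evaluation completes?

Working:
get @ H2 ⇒ 2
put(2) @ H2 ⇒ s:=2
H0 returns 0
H1 returns 0
H2 returns (0, 2)
= (0, 2)

Answer: 2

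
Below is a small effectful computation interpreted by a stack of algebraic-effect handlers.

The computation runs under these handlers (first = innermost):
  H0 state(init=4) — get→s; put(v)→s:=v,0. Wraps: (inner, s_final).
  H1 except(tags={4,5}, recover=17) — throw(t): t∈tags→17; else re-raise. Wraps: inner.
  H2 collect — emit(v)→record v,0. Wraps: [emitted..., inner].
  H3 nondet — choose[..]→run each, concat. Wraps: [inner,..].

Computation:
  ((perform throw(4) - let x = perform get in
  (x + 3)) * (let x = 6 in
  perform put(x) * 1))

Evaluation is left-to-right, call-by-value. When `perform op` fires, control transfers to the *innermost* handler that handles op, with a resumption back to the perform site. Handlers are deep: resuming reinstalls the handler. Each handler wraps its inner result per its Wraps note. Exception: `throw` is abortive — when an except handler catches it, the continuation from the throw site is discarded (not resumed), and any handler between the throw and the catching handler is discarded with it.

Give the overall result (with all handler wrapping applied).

Evaluation trace:
throw(4) @ H1 caught ⇒ 17
H2 returns [17]
H3 returns [[17]]
= [[17]]

Answer: [[17]]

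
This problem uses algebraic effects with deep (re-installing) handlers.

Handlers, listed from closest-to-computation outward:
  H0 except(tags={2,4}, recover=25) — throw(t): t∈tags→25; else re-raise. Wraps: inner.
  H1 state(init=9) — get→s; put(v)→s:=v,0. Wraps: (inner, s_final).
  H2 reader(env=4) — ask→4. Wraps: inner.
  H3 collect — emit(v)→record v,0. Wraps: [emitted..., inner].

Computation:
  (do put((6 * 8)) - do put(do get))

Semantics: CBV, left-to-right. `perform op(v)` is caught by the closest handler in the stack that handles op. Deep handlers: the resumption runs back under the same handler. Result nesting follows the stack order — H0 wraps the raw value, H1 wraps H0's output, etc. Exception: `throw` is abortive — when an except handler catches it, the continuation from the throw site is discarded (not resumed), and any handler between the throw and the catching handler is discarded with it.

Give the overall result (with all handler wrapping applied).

Answer: [(0, 48)]

Step-by-step:
put(48) @ H1 ⇒ s:=48
get @ H1 ⇒ 48
put(48) @ H1 ⇒ s:=48
H0 returns 0
H1 returns (0, 48)
H2 returns (0, 48)
H3 returns [(0, 48)]
= [(0, 48)]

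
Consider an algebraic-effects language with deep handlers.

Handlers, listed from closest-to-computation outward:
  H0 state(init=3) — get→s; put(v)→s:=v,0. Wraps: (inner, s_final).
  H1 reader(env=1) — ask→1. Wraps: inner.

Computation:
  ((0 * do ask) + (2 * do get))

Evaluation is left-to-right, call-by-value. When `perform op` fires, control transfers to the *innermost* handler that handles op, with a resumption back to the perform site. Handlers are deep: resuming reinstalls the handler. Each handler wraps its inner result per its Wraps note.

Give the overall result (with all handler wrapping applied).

Answer: (6, 3)

Evaluation trace:
ask @ H1 ⇒ 1
get @ H0 ⇒ 3
H0 returns (6, 3)
H1 returns (6, 3)
= (6, 3)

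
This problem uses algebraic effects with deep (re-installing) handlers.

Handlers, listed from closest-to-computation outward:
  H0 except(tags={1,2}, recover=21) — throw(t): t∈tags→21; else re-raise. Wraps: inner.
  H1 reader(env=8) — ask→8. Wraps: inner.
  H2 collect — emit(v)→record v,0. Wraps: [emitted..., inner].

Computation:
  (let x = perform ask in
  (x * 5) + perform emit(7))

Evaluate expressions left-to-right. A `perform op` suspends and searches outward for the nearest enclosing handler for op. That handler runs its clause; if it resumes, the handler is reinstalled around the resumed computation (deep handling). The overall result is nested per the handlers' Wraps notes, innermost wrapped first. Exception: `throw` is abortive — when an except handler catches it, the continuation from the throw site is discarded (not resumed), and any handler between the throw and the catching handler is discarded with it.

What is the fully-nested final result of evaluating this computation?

Working:
ask @ H1 ⇒ 8
emit(7) @ H2 ⇒ out+=7
H0 returns 40
H1 returns 40
H2 returns [7, 40]
= [7, 40]

Answer: [7, 40]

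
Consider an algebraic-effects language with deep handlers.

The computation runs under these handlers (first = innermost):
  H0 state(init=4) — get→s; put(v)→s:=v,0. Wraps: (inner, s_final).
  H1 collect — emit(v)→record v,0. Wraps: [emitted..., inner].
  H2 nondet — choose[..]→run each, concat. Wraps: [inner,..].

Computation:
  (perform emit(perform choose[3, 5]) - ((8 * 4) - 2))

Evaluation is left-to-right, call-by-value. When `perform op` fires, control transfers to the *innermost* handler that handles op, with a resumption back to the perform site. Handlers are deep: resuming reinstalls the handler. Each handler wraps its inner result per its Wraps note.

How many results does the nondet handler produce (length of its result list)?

Step-by-step:
choose[3, 5] @ H2
  branch[0] choose=3:
    emit(3) @ H1 ⇒ out+=3
    H0 returns (-30, 4)
    H1 returns [3, (-30, 4)]
    H2 returns [[3, (-30, 4)]]
  branch[1] choose=5:
    emit(5) @ H1 ⇒ out+=5
    H0 returns (-30, 4)
    H1 returns [5, (-30, 4)]
    H2 returns [[5, (-30, 4)]]
= [[3, (-30, 4)], [5, (-30, 4)]]

Answer: 2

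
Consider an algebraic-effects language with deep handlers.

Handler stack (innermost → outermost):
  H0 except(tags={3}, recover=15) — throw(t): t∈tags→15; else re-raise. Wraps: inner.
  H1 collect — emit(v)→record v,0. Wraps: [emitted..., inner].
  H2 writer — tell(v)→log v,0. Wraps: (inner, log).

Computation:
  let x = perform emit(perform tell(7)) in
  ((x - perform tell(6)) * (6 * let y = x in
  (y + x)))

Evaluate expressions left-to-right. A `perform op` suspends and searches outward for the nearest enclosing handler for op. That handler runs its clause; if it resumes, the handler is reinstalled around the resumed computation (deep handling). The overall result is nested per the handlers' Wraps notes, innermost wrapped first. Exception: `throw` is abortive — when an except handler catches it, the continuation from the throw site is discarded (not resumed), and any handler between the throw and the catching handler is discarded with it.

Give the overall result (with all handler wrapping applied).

Working:
tell(7) @ H2 ⇒ log+=7
emit(0) @ H1 ⇒ out+=0
tell(6) @ H2 ⇒ log+=6
H0 returns 0
H1 returns [0, 0]
H2 returns ([0, 0], (7, 6))
= ([0, 0], (7, 6))

Answer: ([0, 0], (7, 6))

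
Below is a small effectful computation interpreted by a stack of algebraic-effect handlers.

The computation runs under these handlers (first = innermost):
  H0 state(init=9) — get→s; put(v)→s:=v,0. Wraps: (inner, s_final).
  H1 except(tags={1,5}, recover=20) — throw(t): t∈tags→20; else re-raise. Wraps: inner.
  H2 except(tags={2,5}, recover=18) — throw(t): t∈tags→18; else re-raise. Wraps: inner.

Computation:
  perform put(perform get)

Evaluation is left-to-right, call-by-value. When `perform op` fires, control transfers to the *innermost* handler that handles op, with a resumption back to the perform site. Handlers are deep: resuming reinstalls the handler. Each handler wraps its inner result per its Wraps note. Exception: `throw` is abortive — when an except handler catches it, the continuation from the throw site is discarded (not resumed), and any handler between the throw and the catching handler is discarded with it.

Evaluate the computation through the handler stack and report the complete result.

Answer: (0, 9)

Evaluation trace:
get @ H0 ⇒ 9
put(9) @ H0 ⇒ s:=9
H0 returns (0, 9)
H1 returns (0, 9)
H2 returns (0, 9)
= (0, 9)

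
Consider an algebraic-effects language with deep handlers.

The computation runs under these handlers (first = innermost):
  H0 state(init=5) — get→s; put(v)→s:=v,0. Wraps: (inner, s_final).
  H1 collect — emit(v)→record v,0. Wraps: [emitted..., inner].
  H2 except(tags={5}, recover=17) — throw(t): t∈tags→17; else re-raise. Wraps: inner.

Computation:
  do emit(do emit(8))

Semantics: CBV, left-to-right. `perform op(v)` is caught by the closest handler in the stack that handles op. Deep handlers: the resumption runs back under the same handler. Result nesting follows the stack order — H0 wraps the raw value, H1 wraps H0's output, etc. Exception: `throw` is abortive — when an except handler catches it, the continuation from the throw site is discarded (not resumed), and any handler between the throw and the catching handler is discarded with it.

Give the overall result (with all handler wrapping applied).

Answer: [8, 0, (0, 5)]

Evaluation trace:
emit(8) @ H1 ⇒ out+=8
emit(0) @ H1 ⇒ out+=0
H0 returns (0, 5)
H1 returns [8, 0, (0, 5)]
H2 returns [8, 0, (0, 5)]
= [8, 0, (0, 5)]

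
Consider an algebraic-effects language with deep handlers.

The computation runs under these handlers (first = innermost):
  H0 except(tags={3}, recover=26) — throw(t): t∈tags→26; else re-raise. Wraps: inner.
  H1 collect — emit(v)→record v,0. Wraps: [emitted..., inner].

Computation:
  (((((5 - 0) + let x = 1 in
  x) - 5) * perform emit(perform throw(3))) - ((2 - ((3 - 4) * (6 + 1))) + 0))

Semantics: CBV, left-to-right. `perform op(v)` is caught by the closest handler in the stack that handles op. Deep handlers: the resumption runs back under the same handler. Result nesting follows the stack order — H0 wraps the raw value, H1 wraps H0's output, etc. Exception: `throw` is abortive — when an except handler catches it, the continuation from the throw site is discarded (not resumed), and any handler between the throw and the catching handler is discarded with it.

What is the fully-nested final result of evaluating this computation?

Step-by-step:
throw(3) @ H0 caught ⇒ 26
H1 returns [26]
= [26]

Answer: [26]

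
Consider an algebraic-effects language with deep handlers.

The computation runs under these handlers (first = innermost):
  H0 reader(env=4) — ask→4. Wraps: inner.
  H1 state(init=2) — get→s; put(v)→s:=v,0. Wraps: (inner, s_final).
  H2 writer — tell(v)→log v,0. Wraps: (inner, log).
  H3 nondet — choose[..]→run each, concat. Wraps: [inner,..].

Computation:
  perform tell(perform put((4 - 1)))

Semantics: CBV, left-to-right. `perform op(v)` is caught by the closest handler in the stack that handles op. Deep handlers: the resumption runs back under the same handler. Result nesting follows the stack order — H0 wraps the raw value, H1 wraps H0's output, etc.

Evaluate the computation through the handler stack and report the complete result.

Answer: [((0, 3), (0))]

Step-by-step:
put(3) @ H1 ⇒ s:=3
tell(0) @ H2 ⇒ log+=0
H0 returns 0
H1 returns (0, 3)
H2 returns ((0, 3), (0))
H3 returns [((0, 3), (0))]
= [((0, 3), (0))]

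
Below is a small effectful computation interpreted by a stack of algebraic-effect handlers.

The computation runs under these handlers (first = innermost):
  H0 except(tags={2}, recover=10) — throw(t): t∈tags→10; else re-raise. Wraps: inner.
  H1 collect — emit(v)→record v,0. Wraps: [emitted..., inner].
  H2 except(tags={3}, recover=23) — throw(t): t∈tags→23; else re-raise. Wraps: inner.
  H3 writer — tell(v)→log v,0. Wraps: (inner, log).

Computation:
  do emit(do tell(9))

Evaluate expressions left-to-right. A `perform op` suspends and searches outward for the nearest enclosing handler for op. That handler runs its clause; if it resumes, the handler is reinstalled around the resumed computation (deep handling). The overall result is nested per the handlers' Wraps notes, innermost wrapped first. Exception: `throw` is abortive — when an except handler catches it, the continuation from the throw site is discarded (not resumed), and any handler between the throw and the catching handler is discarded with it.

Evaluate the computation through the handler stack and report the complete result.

Working:
tell(9) @ H3 ⇒ log+=9
emit(0) @ H1 ⇒ out+=0
H0 returns 0
H1 returns [0, 0]
H2 returns [0, 0]
H3 returns ([0, 0], (9))
= ([0, 0], (9))

Answer: ([0, 0], (9))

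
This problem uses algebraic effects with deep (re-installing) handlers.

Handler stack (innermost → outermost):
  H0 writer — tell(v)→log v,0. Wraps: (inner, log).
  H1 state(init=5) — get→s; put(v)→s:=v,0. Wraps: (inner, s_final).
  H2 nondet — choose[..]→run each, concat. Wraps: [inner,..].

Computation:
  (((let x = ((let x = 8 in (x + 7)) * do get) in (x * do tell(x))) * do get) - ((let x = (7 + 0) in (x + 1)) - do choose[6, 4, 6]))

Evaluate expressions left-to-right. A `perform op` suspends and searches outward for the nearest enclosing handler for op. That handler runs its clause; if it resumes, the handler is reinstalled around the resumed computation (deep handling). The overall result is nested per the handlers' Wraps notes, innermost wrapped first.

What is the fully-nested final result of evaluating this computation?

Evaluation trace:
get @ H1 ⇒ 5
tell(75) @ H0 ⇒ log+=75
get @ H1 ⇒ 5
choose[6, 4, 6] @ H2
  branch[0] choose=6:
    H0 returns (-2, (75))
    H1 returns ((-2, (75)), 5)
    H2 returns [((-2, (75)), 5)]
  branch[1] choose=4:
    H0 returns (-4, (75))
    H1 returns ((-4, (75)), 5)
    H2 returns [((-4, (75)), 5)]
  branch[2] choose=6:
    H0 returns (-2, (75))
    H1 returns ((-2, (75)), 5)
    H2 returns [((-2, (75)), 5)]
= [((-2, (75)), 5), ((-4, (75)), 5), ((-2, (75)), 5)]

Answer: [((-2, (75)), 5), ((-4, (75)), 5), ((-2, (75)), 5)]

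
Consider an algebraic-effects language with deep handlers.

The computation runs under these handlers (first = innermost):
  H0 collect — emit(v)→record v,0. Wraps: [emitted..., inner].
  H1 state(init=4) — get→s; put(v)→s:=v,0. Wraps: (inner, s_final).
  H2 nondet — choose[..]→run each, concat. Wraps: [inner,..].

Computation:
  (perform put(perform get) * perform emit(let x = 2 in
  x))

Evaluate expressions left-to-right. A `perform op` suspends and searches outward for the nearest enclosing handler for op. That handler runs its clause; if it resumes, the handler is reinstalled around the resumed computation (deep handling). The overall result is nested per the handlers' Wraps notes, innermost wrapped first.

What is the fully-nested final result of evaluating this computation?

Working:
get @ H1 ⇒ 4
put(4) @ H1 ⇒ s:=4
emit(2) @ H0 ⇒ out+=2
H0 returns [2, 0]
H1 returns ([2, 0], 4)
H2 returns [([2, 0], 4)]
= [([2, 0], 4)]

Answer: [([2, 0], 4)]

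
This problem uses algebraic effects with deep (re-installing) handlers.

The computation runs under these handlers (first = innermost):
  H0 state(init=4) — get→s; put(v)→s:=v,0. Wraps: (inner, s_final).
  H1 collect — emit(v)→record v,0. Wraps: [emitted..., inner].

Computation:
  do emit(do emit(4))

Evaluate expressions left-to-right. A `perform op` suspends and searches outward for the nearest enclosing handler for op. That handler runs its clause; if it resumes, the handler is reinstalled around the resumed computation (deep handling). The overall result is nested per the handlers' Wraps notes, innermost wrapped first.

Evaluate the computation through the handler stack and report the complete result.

Step-by-step:
emit(4) @ H1 ⇒ out+=4
emit(0) @ H1 ⇒ out+=0
H0 returns (0, 4)
H1 returns [4, 0, (0, 4)]
= [4, 0, (0, 4)]

Answer: [4, 0, (0, 4)]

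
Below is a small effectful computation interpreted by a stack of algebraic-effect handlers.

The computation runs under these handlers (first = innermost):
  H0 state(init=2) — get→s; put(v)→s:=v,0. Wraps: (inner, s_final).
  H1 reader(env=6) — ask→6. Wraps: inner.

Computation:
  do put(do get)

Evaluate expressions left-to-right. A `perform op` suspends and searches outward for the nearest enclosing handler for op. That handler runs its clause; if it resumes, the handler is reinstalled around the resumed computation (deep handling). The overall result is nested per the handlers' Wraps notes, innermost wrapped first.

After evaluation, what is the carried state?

Working:
get @ H0 ⇒ 2
put(2) @ H0 ⇒ s:=2
H0 returns (0, 2)
H1 returns (0, 2)
= (0, 2)

Answer: 2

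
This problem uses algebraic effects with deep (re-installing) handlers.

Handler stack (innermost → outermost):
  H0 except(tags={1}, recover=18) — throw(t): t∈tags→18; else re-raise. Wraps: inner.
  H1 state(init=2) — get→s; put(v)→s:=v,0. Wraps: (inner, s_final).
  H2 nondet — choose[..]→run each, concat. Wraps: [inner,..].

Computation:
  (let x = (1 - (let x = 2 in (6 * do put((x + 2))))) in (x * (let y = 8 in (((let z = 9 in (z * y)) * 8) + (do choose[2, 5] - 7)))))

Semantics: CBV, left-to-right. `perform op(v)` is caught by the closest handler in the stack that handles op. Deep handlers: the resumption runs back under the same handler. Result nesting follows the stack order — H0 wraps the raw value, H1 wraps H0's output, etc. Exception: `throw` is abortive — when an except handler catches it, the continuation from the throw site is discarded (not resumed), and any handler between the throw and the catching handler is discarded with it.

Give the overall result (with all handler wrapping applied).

Step-by-step:
put(4) @ H1 ⇒ s:=4
choose[2, 5] @ H2
  branch[0] choose=2:
    H0 returns 571
    H1 returns (571, 4)
    H2 returns [(571, 4)]
  branch[1] choose=5:
    H0 returns 574
    H1 returns (574, 4)
    H2 returns [(574, 4)]
= [(571, 4), (574, 4)]

Answer: [(571, 4), (574, 4)]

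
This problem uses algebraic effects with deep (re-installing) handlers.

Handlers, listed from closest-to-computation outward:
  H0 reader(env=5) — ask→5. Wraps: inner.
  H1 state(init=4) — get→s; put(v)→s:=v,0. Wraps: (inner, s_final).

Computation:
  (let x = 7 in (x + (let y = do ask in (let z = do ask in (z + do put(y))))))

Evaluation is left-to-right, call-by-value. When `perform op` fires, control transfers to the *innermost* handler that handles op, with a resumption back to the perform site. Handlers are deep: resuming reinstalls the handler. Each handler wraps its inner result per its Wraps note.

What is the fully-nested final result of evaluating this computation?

Answer: (12, 5)

Step-by-step:
ask @ H0 ⇒ 5
ask @ H0 ⇒ 5
put(5) @ H1 ⇒ s:=5
H0 returns 12
H1 returns (12, 5)
= (12, 5)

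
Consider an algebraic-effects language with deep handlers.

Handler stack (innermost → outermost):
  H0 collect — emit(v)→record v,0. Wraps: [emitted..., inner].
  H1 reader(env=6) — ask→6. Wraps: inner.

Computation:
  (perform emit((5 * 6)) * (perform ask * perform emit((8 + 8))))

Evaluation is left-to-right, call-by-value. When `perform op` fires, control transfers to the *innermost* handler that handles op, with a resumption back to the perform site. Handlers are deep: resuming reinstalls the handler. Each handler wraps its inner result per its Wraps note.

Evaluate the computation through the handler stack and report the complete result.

Answer: [30, 16, 0]

Working:
emit(30) @ H0 ⇒ out+=30
ask @ H1 ⇒ 6
emit(16) @ H0 ⇒ out+=16
H0 returns [30, 16, 0]
H1 returns [30, 16, 0]
= [30, 16, 0]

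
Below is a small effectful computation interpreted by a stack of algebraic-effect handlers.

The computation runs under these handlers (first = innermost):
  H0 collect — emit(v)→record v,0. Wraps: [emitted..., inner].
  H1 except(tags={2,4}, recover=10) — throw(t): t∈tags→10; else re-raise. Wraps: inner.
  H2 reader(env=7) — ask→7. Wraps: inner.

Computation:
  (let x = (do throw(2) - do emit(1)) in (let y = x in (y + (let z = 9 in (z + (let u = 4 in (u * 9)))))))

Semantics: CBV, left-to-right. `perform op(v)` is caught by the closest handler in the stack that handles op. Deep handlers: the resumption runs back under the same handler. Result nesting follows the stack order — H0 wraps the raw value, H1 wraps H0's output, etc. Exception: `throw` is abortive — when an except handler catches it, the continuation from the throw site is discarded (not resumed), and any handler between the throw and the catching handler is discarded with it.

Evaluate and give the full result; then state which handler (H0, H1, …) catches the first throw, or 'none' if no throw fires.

Working:
throw(2) @ H1 caught ⇒ 10
H2 returns 10
= 10

Answer: 10 ; first throw caught by: H1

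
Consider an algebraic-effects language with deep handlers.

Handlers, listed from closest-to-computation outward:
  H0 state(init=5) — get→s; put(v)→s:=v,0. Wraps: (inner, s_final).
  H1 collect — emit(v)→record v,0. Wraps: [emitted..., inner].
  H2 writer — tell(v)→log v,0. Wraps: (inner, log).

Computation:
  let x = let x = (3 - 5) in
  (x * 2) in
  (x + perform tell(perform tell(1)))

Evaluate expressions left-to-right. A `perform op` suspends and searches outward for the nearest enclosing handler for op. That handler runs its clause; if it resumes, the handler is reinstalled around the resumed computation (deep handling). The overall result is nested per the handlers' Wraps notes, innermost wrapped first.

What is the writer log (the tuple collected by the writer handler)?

Answer: (1, 0)

Step-by-step:
tell(1) @ H2 ⇒ log+=1
tell(0) @ H2 ⇒ log+=0
H0 returns (-4, 5)
H1 returns [(-4, 5)]
H2 returns ([(-4, 5)], (1, 0))
= ([(-4, 5)], (1, 0))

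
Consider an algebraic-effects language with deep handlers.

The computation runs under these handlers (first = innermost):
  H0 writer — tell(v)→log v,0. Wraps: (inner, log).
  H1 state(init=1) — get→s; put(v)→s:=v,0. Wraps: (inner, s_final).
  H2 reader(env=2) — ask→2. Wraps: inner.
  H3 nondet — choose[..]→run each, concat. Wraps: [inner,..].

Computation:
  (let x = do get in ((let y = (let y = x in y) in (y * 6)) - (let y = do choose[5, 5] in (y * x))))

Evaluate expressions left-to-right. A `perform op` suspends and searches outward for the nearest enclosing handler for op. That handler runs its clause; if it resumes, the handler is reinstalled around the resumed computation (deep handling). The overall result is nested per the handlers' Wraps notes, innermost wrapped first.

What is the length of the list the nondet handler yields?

Working:
get @ H1 ⇒ 1
choose[5, 5] @ H3
  branch[0] choose=5:
    H0 returns (1, ())
    H1 returns ((1, ()), 1)
    H2 returns ((1, ()), 1)
    H3 returns [((1, ()), 1)]
  branch[1] choose=5:
    H0 returns (1, ())
    H1 returns ((1, ()), 1)
    H2 returns ((1, ()), 1)
    H3 returns [((1, ()), 1)]
= [((1, ()), 1), ((1, ()), 1)]

Answer: 2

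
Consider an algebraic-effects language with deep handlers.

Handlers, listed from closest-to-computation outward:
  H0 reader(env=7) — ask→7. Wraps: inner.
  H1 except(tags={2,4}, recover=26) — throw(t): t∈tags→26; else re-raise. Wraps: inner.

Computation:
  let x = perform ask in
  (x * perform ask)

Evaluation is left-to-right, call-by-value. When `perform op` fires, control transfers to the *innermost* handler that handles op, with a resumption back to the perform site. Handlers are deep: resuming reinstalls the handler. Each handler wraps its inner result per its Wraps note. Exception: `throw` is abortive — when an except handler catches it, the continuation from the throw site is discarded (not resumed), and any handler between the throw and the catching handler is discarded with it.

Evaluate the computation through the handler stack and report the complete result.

Step-by-step:
ask @ H0 ⇒ 7
ask @ H0 ⇒ 7
H0 returns 49
H1 returns 49
= 49

Answer: 49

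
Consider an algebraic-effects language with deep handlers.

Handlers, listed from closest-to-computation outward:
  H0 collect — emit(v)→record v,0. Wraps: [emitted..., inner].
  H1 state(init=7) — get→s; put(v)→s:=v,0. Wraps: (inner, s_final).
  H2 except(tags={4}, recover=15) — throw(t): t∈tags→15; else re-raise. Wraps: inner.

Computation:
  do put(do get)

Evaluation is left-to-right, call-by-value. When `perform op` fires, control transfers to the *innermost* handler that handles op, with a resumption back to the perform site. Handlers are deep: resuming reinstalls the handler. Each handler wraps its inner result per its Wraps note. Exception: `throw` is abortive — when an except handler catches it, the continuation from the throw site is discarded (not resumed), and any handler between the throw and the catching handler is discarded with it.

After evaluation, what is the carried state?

Answer: 7

Evaluation trace:
get @ H1 ⇒ 7
put(7) @ H1 ⇒ s:=7
H0 returns [0]
H1 returns ([0], 7)
H2 returns ([0], 7)
= ([0], 7)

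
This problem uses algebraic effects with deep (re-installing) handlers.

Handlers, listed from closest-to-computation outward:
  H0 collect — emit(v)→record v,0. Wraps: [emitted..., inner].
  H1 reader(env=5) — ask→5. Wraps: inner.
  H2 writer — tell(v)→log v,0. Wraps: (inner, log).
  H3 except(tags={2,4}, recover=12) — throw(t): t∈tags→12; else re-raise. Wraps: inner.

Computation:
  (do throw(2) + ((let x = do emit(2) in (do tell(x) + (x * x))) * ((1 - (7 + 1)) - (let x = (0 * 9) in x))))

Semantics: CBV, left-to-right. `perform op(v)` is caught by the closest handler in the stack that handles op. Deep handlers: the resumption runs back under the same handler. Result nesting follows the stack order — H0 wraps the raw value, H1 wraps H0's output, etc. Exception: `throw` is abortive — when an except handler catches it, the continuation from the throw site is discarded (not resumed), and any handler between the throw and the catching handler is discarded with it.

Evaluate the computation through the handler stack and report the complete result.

Step-by-step:
throw(2) @ H3 caught ⇒ 12
= 12

Answer: 12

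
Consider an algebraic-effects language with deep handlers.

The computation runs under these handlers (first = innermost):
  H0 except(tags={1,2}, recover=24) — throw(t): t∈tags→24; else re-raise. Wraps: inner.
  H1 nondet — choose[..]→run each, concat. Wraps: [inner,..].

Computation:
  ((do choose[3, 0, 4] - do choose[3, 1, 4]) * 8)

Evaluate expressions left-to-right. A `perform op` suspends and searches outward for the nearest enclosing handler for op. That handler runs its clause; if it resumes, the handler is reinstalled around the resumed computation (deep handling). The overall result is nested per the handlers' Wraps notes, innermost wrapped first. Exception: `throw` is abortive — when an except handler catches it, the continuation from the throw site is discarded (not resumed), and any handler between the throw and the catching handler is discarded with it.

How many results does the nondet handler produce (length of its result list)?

Answer: 9

Evaluation trace:
choose[3, 0, 4] @ H1
  branch[0] choose=3:
    choose[3, 1, 4] @ H1
      branch[0] choose=3:
        H0 returns 0
        H1 returns [0]
      branch[1] choose=1:
        H0 returns 16
        H1 returns [16]
      branch[2] choose=4:
        H0 returns -8
        H1 returns [-8]
  branch[1] choose=0:
    choose[3, 1, 4] @ H1
      branch[0] choose=3:
        H0 returns -24
        H1 returns [-24]
      branch[1] choose=1:
        H0 returns -8
        H1 returns [-8]
      branch[2] choose=4:
        H0 returns -32
        H1 returns [-32]
  branch[2] choose=4:
    choose[3, 1, 4] @ H1
      branch[0] choose=3:
        H0 returns 8
        H1 returns [8]
      branch[1] choose=1:
        H0 returns 24
        H1 returns [24]
      branch[2] choose=4:
        H0 returns 0
        H1 returns [0]
= [0, 16, -8, -24, -8, -32, 8, 24, 0]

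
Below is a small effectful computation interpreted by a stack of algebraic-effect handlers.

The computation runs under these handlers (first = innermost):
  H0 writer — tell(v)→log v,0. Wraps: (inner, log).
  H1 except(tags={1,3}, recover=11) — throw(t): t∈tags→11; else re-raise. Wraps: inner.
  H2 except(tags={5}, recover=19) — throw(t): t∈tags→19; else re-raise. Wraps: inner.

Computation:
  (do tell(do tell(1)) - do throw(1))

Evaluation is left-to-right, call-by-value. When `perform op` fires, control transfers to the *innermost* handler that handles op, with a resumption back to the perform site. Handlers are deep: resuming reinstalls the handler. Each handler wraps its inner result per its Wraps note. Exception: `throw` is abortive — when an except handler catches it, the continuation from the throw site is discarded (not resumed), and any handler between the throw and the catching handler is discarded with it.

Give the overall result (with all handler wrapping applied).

Evaluation trace:
tell(1) @ H0 ⇒ log+=1
tell(0) @ H0 ⇒ log+=0
throw(1) @ H1 caught ⇒ 11
H2 returns 11
= 11

Answer: 11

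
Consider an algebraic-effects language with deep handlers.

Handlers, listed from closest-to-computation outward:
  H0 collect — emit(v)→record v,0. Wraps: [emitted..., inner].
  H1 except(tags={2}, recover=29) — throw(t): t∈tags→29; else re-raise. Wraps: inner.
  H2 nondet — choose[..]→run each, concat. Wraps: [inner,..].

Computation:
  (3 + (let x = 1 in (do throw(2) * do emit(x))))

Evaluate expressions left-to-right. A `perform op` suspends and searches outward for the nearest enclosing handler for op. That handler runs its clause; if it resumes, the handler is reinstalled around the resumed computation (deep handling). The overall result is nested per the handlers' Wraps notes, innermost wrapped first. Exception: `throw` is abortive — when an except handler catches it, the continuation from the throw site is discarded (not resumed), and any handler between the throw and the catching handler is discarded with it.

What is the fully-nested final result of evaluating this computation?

Evaluation trace:
throw(2) @ H1 caught ⇒ 29
H2 returns [29]
= [29]

Answer: [29]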